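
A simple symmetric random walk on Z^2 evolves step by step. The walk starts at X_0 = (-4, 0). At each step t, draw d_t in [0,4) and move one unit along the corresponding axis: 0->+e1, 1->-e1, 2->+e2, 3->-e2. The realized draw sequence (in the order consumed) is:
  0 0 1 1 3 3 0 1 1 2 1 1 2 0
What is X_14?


(-6, 0)

t=0: X=(-4, 0), d=0 → +e1, X_1=(-3, 0)
t=1: X=(-3, 0), d=0 → +e1, X_2=(-2, 0)
t=2: X=(-2, 0), d=1 → -e1, X_3=(-3, 0)
t=3: X=(-3, 0), d=1 → -e1, X_4=(-4, 0)
t=4: X=(-4, 0), d=3 → -e2, X_5=(-4, -1)
t=5: X=(-4, -1), d=3 → -e2, X_6=(-4, -2)
t=6: X=(-4, -2), d=0 → +e1, X_7=(-3, -2)
t=7: X=(-3, -2), d=1 → -e1, X_8=(-4, -2)
t=8: X=(-4, -2), d=1 → -e1, X_9=(-5, -2)
t=9: X=(-5, -2), d=2 → +e2, X_10=(-5, -1)
t=10: X=(-5, -1), d=1 → -e1, X_11=(-6, -1)
t=11: X=(-6, -1), d=1 → -e1, X_12=(-7, -1)
t=12: X=(-7, -1), d=2 → +e2, X_13=(-7, 0)
t=13: X=(-7, 0), d=0 → +e1, X_14=(-6, 0)


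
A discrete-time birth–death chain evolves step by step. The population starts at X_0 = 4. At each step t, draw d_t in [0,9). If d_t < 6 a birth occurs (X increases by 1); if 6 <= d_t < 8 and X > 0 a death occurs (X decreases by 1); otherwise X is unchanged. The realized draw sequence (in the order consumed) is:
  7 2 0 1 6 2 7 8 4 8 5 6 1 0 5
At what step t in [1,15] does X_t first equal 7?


11

t=0: X=4, d=7 → death, X_1=3
t=1: X=3, d=2 → birth, X_2=4
t=2: X=4, d=0 → birth, X_3=5
t=3: X=5, d=1 → birth, X_4=6
t=4: X=6, d=6 → death, X_5=5
t=5: X=5, d=2 → birth, X_6=6
t=6: X=6, d=7 → death, X_7=5
t=7: X=5, d=8 → hold, X_8=5
t=8: X=5, d=4 → birth, X_9=6
t=9: X=6, d=8 → hold, X_10=6
t=10: X=6, d=5 → birth, X_11=7
t=11: X=7, d=6 → death, X_12=6
t=12: X=6, d=1 → birth, X_13=7
t=13: X=7, d=0 → birth, X_14=8
t=14: X=8, d=5 → birth, X_15=9


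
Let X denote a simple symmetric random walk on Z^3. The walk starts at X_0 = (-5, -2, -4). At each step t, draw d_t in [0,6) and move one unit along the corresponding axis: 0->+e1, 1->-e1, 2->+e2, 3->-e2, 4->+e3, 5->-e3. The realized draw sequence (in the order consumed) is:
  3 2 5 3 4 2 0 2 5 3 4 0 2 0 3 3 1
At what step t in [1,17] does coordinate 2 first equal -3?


1

t=0: X=(-5, -2, -4), d=3 → -e2, X_1=(-5, -3, -4)
t=1: X=(-5, -3, -4), d=2 → +e2, X_2=(-5, -2, -4)
t=2: X=(-5, -2, -4), d=5 → -e3, X_3=(-5, -2, -5)
t=3: X=(-5, -2, -5), d=3 → -e2, X_4=(-5, -3, -5)
t=4: X=(-5, -3, -5), d=4 → +e3, X_5=(-5, -3, -4)
t=5: X=(-5, -3, -4), d=2 → +e2, X_6=(-5, -2, -4)
t=6: X=(-5, -2, -4), d=0 → +e1, X_7=(-4, -2, -4)
t=7: X=(-4, -2, -4), d=2 → +e2, X_8=(-4, -1, -4)
t=8: X=(-4, -1, -4), d=5 → -e3, X_9=(-4, -1, -5)
t=9: X=(-4, -1, -5), d=3 → -e2, X_10=(-4, -2, -5)
t=10: X=(-4, -2, -5), d=4 → +e3, X_11=(-4, -2, -4)
t=11: X=(-4, -2, -4), d=0 → +e1, X_12=(-3, -2, -4)
t=12: X=(-3, -2, -4), d=2 → +e2, X_13=(-3, -1, -4)
t=13: X=(-3, -1, -4), d=0 → +e1, X_14=(-2, -1, -4)
t=14: X=(-2, -1, -4), d=3 → -e2, X_15=(-2, -2, -4)
t=15: X=(-2, -2, -4), d=3 → -e2, X_16=(-2, -3, -4)
t=16: X=(-2, -3, -4), d=1 → -e1, X_17=(-3, -3, -4)


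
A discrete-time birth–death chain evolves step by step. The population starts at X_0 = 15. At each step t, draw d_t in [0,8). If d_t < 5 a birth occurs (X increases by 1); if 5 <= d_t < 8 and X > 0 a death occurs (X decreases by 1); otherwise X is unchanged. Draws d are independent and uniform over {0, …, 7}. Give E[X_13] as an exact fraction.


73/4

X can drop by at most 1 per step and X_0 = 15 > T = 13, so X_t >= 15 − t >= 2 > 0 for every t <= 13: the floor at 0 (the 'and X > 0' condition) never binds. Hence X_13 = X_0 + Σ_{t<13} Y_t with i.i.d. increments Y_t = y(d_t) ∈ {+1, −1, 0}.
Outcome values over d=0..7: [1, 1, 1, 1, 1, -1, -1, -1]
Σy = 2, Σy² = 8, M = 8
μ = 2/8 = 1/4,  σ² = 8/8 − (1/4)² = 15/16
E[X_13] = 15 + 13·(1/4) = 73/4


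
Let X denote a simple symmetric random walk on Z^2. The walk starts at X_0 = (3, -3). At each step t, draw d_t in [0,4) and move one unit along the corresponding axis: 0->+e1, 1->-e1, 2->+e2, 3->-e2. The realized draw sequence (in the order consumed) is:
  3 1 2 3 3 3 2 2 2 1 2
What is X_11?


(1, -2)

t=0: X=(3, -3), d=3 → -e2, X_1=(3, -4)
t=1: X=(3, -4), d=1 → -e1, X_2=(2, -4)
t=2: X=(2, -4), d=2 → +e2, X_3=(2, -3)
t=3: X=(2, -3), d=3 → -e2, X_4=(2, -4)
t=4: X=(2, -4), d=3 → -e2, X_5=(2, -5)
t=5: X=(2, -5), d=3 → -e2, X_6=(2, -6)
t=6: X=(2, -6), d=2 → +e2, X_7=(2, -5)
t=7: X=(2, -5), d=2 → +e2, X_8=(2, -4)
t=8: X=(2, -4), d=2 → +e2, X_9=(2, -3)
t=9: X=(2, -3), d=1 → -e1, X_10=(1, -3)
t=10: X=(1, -3), d=2 → +e2, X_11=(1, -2)


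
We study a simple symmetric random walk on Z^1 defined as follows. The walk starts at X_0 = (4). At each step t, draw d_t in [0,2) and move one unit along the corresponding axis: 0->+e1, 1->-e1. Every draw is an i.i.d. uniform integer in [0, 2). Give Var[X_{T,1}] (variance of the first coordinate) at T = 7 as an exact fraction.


Outcome values over d=0..1: [1, -1]
Σy = 0, Σy² = 2, M = 2
μ = 0/2 = 0,  σ² = 2/2 − (0)² = 1
Independent increments: Var[X_7] = 7·σ² = 7·(1) = 7

7


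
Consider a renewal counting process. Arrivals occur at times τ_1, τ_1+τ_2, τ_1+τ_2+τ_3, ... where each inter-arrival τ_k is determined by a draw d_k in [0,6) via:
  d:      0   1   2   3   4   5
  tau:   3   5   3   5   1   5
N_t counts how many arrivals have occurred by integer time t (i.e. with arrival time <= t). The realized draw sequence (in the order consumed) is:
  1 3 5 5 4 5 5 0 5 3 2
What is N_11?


2

draw d_1=1: τ_1=5, arrival time A_1=5
draw d_2=3: τ_2=5, arrival time A_2=10
draw d_3=5: τ_3=5, arrival time A_3=15
draw d_4=5: τ_4=5, arrival time A_4=20
draw d_5=4: τ_5=1, arrival time A_5=21
draw d_6=5: τ_6=5, arrival time A_6=26
draw d_7=5: τ_7=5, arrival time A_7=31
draw d_8=0: τ_8=3, arrival time A_8=34
draw d_9=5: τ_9=5, arrival time A_9=39
draw d_10=3: τ_10=5, arrival time A_10=44
draw d_11=2: τ_11=3, arrival time A_11=47
N_t over t=0..11: 0:0 1:0 2:0 3:0 4:0 5:1 6:1 7:1 8:1 9:1 10:2 11:2


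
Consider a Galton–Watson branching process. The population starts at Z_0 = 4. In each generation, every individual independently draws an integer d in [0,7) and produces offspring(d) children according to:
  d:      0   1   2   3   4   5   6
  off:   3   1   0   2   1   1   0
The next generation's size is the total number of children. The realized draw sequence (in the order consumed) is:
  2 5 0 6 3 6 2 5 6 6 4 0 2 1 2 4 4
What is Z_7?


gen 0: Z_0=4, draws=[2, 5, 0, 6], offspring=[0, 1, 3, 0], Z_1=4
gen 1: Z_1=4, draws=[3, 6, 2, 5], offspring=[2, 0, 0, 1], Z_2=3
gen 2: Z_2=3, draws=[6, 6, 4], offspring=[0, 0, 1], Z_3=1
gen 3: Z_3=1, draws=[0], offspring=[3], Z_4=3
gen 4: Z_4=3, draws=[2, 1, 2], offspring=[0, 1, 0], Z_5=1
gen 5: Z_5=1, draws=[4], offspring=[1], Z_6=1
gen 6: Z_6=1, draws=[4], offspring=[1], Z_7=1

1


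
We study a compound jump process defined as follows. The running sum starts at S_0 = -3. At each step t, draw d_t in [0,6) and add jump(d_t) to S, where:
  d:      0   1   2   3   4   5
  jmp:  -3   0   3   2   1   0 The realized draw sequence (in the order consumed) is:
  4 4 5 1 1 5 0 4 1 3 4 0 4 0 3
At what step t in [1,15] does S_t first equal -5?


14

t=0: S=-3, d=4, jump=1, S_1=-2
t=1: S=-2, d=4, jump=1, S_2=-1
t=2: S=-1, d=5, jump=0, S_3=-1
t=3: S=-1, d=1, jump=0, S_4=-1
t=4: S=-1, d=1, jump=0, S_5=-1
t=5: S=-1, d=5, jump=0, S_6=-1
t=6: S=-1, d=0, jump=-3, S_7=-4
t=7: S=-4, d=4, jump=1, S_8=-3
t=8: S=-3, d=1, jump=0, S_9=-3
t=9: S=-3, d=3, jump=2, S_10=-1
t=10: S=-1, d=4, jump=1, S_11=0
t=11: S=0, d=0, jump=-3, S_12=-3
t=12: S=-3, d=4, jump=1, S_13=-2
t=13: S=-2, d=0, jump=-3, S_14=-5
t=14: S=-5, d=3, jump=2, S_15=-3


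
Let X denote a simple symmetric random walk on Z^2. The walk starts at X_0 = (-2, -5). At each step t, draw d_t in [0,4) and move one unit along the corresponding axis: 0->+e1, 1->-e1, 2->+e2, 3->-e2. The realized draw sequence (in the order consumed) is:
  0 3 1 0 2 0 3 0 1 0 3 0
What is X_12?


(2, -7)

t=0: X=(-2, -5), d=0 → +e1, X_1=(-1, -5)
t=1: X=(-1, -5), d=3 → -e2, X_2=(-1, -6)
t=2: X=(-1, -6), d=1 → -e1, X_3=(-2, -6)
t=3: X=(-2, -6), d=0 → +e1, X_4=(-1, -6)
t=4: X=(-1, -6), d=2 → +e2, X_5=(-1, -5)
t=5: X=(-1, -5), d=0 → +e1, X_6=(0, -5)
t=6: X=(0, -5), d=3 → -e2, X_7=(0, -6)
t=7: X=(0, -6), d=0 → +e1, X_8=(1, -6)
t=8: X=(1, -6), d=1 → -e1, X_9=(0, -6)
t=9: X=(0, -6), d=0 → +e1, X_10=(1, -6)
t=10: X=(1, -6), d=3 → -e2, X_11=(1, -7)
t=11: X=(1, -7), d=0 → +e1, X_12=(2, -7)


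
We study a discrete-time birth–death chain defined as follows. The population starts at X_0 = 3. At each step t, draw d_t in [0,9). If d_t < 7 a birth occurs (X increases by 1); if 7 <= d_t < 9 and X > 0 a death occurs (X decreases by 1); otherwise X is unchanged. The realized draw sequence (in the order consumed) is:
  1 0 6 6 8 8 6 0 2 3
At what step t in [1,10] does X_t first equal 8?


9

t=0: X=3, d=1 → birth, X_1=4
t=1: X=4, d=0 → birth, X_2=5
t=2: X=5, d=6 → birth, X_3=6
t=3: X=6, d=6 → birth, X_4=7
t=4: X=7, d=8 → death, X_5=6
t=5: X=6, d=8 → death, X_6=5
t=6: X=5, d=6 → birth, X_7=6
t=7: X=6, d=0 → birth, X_8=7
t=8: X=7, d=2 → birth, X_9=8
t=9: X=8, d=3 → birth, X_10=9


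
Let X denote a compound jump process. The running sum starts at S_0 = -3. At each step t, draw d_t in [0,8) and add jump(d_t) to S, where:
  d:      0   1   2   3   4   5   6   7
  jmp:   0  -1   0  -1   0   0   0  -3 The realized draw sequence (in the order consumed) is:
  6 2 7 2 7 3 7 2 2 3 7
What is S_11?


t=0: S=-3, d=6, jump=0, S_1=-3
t=1: S=-3, d=2, jump=0, S_2=-3
t=2: S=-3, d=7, jump=-3, S_3=-6
t=3: S=-6, d=2, jump=0, S_4=-6
t=4: S=-6, d=7, jump=-3, S_5=-9
t=5: S=-9, d=3, jump=-1, S_6=-10
t=6: S=-10, d=7, jump=-3, S_7=-13
t=7: S=-13, d=2, jump=0, S_8=-13
t=8: S=-13, d=2, jump=0, S_9=-13
t=9: S=-13, d=3, jump=-1, S_10=-14
t=10: S=-14, d=7, jump=-3, S_11=-17

-17


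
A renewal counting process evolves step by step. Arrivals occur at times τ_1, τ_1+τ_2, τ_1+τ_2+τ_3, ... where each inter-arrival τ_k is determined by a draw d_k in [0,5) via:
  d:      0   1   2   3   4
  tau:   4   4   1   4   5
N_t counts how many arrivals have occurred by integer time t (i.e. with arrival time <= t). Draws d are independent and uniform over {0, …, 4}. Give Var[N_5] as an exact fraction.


2247914/9765625

Inter-arrival values over d=0..4: [4, 4, 1, 4, 5]
Each d has probability 1/5, so the pmf of τ is: f(1) = 1/5, f(4) = 3/5, f(5) = 1/5
Let p_n(j) = P(N_n = j), with p_0 = [1]. Condition on τ_1: p_n(0) = P(τ > n), and for j >= 1, p_n(j) = Σ_{k<=n} f(k)·p_{n−k}(j−1)
p_1 = [4/5, 1/5]  (j = 0..1)
p_2 = [4/5, 4/25, 1/25]  (j = 0..2)
p_3 = [4/5, 4/25, 4/125, 1/125]  (j = 0..3)
p_4 = [1/5, 19/25, 4/125, 4/625, 1/625]  (j = 0..4)
p_5 = [0, 18/25, 34/125, 4/625, 4/3125, 1/3125]  (j = 0..5)
E[N_5] = Σ j·p_5(j) = 4031/3125;  E[N_5²] = Σ j²·p_5(j) = 5919/3125
Var[N_5] = 5919/3125 − (4031/3125)² = 2247914/9765625


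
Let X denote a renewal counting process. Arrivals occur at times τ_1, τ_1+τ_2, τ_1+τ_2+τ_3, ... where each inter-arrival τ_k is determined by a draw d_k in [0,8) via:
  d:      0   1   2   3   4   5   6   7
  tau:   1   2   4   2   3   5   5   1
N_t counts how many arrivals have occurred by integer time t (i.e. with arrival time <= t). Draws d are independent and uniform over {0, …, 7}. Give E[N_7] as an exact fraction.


37061/16384

Inter-arrival values over d=0..7: [1, 2, 4, 2, 3, 5, 5, 1]
Each d has probability 1/8, so the pmf of τ is: f(1) = 1/4, f(2) = 1/4, f(3) = 1/8, f(4) = 1/8, f(5) = 1/4
Renewal equation for m(n) = E[N_n]: condition on τ_1 = k (if k <= n, one arrival plus a fresh copy on the remaining n−k steps): m(n) = F(n) + Σ_{k<=n} f(k)·m(n−k), where F(n) = P(τ <= n) and m(0) = 0
m(1) = F(1) = 1/4
m(2) = F(2) + f(1)·m(1) = 1/2 + 1/4·1/4 = 9/16
m(3) = F(3) + f(1)·m(2) + f(2)·m(1) = 5/8 + 1/4·9/16 + 1/4·1/4 = 53/64
m(4) = F(4) + f(1)·m(3) + f(2)·m(2) + f(3)·m(1) = 3/4 + 1/4·53/64 + 1/4·9/16 + 1/8·1/4 = 289/256
m(5) = F(5) + f(1)·m(4) + f(2)·m(3) + f(3)·m(2) + f(4)·m(1) = 1 + 1/4·289/256 + 1/4·53/64 + 1/8·9/16 + 1/8·1/4 = 1629/1024
m(6) = F(6) + f(1)·m(5) + f(2)·m(4) + f(3)·m(3) + f(4)·m(2) + f(5)·m(1) = 1 + 1/4·1629/1024 + 1/4·289/256 + 1/8·53/64 + 1/8·9/16 + 1/4·1/4 = 7849/4096
m(7) = F(7) + f(1)·m(6) + f(2)·m(5) + f(3)·m(4) + f(4)·m(3) + f(5)·m(2) = 1 + 1/4·7849/4096 + 1/4·1629/1024 + 1/8·289/256 + 1/8·53/64 + 1/4·9/16 = 37061/16384
E[N_7] = m(7) = 37061/16384


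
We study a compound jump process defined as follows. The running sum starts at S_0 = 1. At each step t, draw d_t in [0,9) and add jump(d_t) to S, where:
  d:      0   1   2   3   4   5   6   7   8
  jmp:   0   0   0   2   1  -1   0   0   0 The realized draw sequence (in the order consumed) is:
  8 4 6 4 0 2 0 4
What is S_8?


4

t=0: S=1, d=8, jump=0, S_1=1
t=1: S=1, d=4, jump=1, S_2=2
t=2: S=2, d=6, jump=0, S_3=2
t=3: S=2, d=4, jump=1, S_4=3
t=4: S=3, d=0, jump=0, S_5=3
t=5: S=3, d=2, jump=0, S_6=3
t=6: S=3, d=0, jump=0, S_7=3
t=7: S=3, d=4, jump=1, S_8=4


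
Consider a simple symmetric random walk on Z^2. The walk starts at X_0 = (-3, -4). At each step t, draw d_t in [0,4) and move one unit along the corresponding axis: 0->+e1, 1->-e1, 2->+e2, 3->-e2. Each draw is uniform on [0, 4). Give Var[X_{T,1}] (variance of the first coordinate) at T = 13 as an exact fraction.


13/2

Outcome values over d=0..3: [1, -1, 0, 0]
Σy = 0, Σy² = 2, M = 4
μ = 0/4 = 0,  σ² = 2/4 − (0)² = 1/2
Independent increments: Var[X_13] = 13·σ² = 13·(1/2) = 13/2


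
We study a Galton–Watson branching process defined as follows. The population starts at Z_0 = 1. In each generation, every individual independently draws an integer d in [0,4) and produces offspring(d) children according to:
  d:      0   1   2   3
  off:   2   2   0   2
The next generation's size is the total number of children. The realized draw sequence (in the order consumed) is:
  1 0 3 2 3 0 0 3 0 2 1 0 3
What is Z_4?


10

gen 0: Z_0=1, draws=[1], offspring=[2], Z_1=2
gen 1: Z_1=2, draws=[0, 3], offspring=[2, 2], Z_2=4
gen 2: Z_2=4, draws=[2, 3, 0, 0], offspring=[0, 2, 2, 2], Z_3=6
gen 3: Z_3=6, draws=[3, 0, 2, 1, 0, 3], offspring=[2, 2, 0, 2, 2, 2], Z_4=10


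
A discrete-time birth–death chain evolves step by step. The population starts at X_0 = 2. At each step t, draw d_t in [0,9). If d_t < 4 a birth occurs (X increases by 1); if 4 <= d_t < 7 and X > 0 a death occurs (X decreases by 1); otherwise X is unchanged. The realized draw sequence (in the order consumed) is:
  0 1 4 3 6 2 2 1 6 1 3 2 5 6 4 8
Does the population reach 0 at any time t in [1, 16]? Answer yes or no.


t=0: X=2, d=0 → birth, X_1=3
t=1: X=3, d=1 → birth, X_2=4
t=2: X=4, d=4 → death, X_3=3
t=3: X=3, d=3 → birth, X_4=4
t=4: X=4, d=6 → death, X_5=3
t=5: X=3, d=2 → birth, X_6=4
t=6: X=4, d=2 → birth, X_7=5
t=7: X=5, d=1 → birth, X_8=6
t=8: X=6, d=6 → death, X_9=5
t=9: X=5, d=1 → birth, X_10=6
t=10: X=6, d=3 → birth, X_11=7
t=11: X=7, d=2 → birth, X_12=8
t=12: X=8, d=5 → death, X_13=7
t=13: X=7, d=6 → death, X_14=6
t=14: X=6, d=4 → death, X_15=5
t=15: X=5, d=8 → hold, X_16=5

no


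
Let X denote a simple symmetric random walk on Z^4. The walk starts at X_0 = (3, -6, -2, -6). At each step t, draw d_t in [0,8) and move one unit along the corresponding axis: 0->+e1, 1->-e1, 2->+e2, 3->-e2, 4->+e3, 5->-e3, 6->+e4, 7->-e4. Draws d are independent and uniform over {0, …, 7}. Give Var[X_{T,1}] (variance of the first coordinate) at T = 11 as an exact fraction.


11/4

Outcome values over d=0..7: [1, -1, 0, 0, 0, 0, 0, 0]
Σy = 0, Σy² = 2, M = 8
μ = 0/8 = 0,  σ² = 2/8 − (0)² = 1/4
Independent increments: Var[X_11] = 11·σ² = 11·(1/4) = 11/4


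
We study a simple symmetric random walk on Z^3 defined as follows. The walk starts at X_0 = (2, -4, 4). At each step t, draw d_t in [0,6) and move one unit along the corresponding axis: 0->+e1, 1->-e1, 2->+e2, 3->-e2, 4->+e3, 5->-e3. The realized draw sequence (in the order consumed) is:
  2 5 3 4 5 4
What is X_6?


t=0: X=(2, -4, 4), d=2 → +e2, X_1=(2, -3, 4)
t=1: X=(2, -3, 4), d=5 → -e3, X_2=(2, -3, 3)
t=2: X=(2, -3, 3), d=3 → -e2, X_3=(2, -4, 3)
t=3: X=(2, -4, 3), d=4 → +e3, X_4=(2, -4, 4)
t=4: X=(2, -4, 4), d=5 → -e3, X_5=(2, -4, 3)
t=5: X=(2, -4, 3), d=4 → +e3, X_6=(2, -4, 4)

(2, -4, 4)


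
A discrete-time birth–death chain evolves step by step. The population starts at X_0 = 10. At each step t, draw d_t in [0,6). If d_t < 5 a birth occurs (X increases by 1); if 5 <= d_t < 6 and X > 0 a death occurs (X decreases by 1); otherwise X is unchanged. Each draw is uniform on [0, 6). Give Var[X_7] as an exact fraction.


X can drop by at most 1 per step and X_0 = 10 > T = 7, so X_t >= 10 − t >= 3 > 0 for every t <= 7: the floor at 0 (the 'and X > 0' condition) never binds. Hence X_7 = X_0 + Σ_{t<7} Y_t with i.i.d. increments Y_t = y(d_t) ∈ {+1, −1, 0}.
Outcome values over d=0..5: [1, 1, 1, 1, 1, -1]
Σy = 4, Σy² = 6, M = 6
μ = 4/6 = 2/3,  σ² = 6/6 − (2/3)² = 5/9
Independent increments: Var[X_7] = 7·σ² = 7·(5/9) = 35/9

35/9


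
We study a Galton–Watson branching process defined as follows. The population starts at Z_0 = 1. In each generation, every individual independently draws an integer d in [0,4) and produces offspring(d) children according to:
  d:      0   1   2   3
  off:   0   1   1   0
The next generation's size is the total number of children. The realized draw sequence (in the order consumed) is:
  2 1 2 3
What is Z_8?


0

gen 0: Z_0=1, draws=[2], offspring=[1], Z_1=1
gen 1: Z_1=1, draws=[1], offspring=[1], Z_2=1
gen 2: Z_2=1, draws=[2], offspring=[1], Z_3=1
gen 3: Z_3=1, draws=[3], offspring=[0], Z_4=0
gen 4: Z_4=0, draws=[], offspring=[], Z_5=0
gen 5: Z_5=0, draws=[], offspring=[], Z_6=0
gen 6: Z_6=0, draws=[], offspring=[], Z_7=0
gen 7: Z_7=0, draws=[], offspring=[], Z_8=0


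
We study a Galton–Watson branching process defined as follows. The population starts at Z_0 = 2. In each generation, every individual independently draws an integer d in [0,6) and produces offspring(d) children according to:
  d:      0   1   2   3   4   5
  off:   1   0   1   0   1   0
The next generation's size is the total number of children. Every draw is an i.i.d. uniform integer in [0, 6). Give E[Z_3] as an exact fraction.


Outcome values over d=0..5: [1, 0, 1, 0, 1, 0]
Σy = 3, Σy² = 3, M = 6
μ = 3/6 = 1/2,  σ² = 3/6 − (1/2)² = 1/4
E[Z_0] = 2
E[Z_1] = 1/2·E[Z_0] = 1
E[Z_2] = 1/2·E[Z_1] = 1/2
E[Z_3] = 1/2·E[Z_2] = 1/4

1/4


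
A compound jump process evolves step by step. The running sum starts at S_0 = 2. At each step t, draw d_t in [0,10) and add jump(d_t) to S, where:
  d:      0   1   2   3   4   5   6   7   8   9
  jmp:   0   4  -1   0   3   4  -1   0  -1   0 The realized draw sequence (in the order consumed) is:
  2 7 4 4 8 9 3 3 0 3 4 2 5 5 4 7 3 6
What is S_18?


t=0: S=2, d=2, jump=-1, S_1=1
t=1: S=1, d=7, jump=0, S_2=1
t=2: S=1, d=4, jump=3, S_3=4
t=3: S=4, d=4, jump=3, S_4=7
t=4: S=7, d=8, jump=-1, S_5=6
t=5: S=6, d=9, jump=0, S_6=6
t=6: S=6, d=3, jump=0, S_7=6
t=7: S=6, d=3, jump=0, S_8=6
t=8: S=6, d=0, jump=0, S_9=6
t=9: S=6, d=3, jump=0, S_10=6
t=10: S=6, d=4, jump=3, S_11=9
t=11: S=9, d=2, jump=-1, S_12=8
t=12: S=8, d=5, jump=4, S_13=12
t=13: S=12, d=5, jump=4, S_14=16
t=14: S=16, d=4, jump=3, S_15=19
t=15: S=19, d=7, jump=0, S_16=19
t=16: S=19, d=3, jump=0, S_17=19
t=17: S=19, d=6, jump=-1, S_18=18

18


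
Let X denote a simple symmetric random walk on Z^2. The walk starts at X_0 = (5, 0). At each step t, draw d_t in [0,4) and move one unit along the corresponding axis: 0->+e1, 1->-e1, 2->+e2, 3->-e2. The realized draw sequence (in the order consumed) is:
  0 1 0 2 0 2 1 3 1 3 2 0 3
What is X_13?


t=0: X=(5, 0), d=0 → +e1, X_1=(6, 0)
t=1: X=(6, 0), d=1 → -e1, X_2=(5, 0)
t=2: X=(5, 0), d=0 → +e1, X_3=(6, 0)
t=3: X=(6, 0), d=2 → +e2, X_4=(6, 1)
t=4: X=(6, 1), d=0 → +e1, X_5=(7, 1)
t=5: X=(7, 1), d=2 → +e2, X_6=(7, 2)
t=6: X=(7, 2), d=1 → -e1, X_7=(6, 2)
t=7: X=(6, 2), d=3 → -e2, X_8=(6, 1)
t=8: X=(6, 1), d=1 → -e1, X_9=(5, 1)
t=9: X=(5, 1), d=3 → -e2, X_10=(5, 0)
t=10: X=(5, 0), d=2 → +e2, X_11=(5, 1)
t=11: X=(5, 1), d=0 → +e1, X_12=(6, 1)
t=12: X=(6, 1), d=3 → -e2, X_13=(6, 0)

(6, 0)


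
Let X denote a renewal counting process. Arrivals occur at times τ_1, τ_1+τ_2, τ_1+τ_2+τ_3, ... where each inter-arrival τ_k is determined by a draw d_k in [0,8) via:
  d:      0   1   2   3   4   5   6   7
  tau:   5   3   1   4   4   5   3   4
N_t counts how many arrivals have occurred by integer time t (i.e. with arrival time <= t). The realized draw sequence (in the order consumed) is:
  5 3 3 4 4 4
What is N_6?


draw d_1=5: τ_1=5, arrival time A_1=5
draw d_2=3: τ_2=4, arrival time A_2=9
draw d_3=3: τ_3=4, arrival time A_3=13
draw d_4=4: τ_4=4, arrival time A_4=17
draw d_5=4: τ_5=4, arrival time A_5=21
draw d_6=4: τ_6=4, arrival time A_6=25
N_t over t=0..6: 0:0 1:0 2:0 3:0 4:0 5:1 6:1

1


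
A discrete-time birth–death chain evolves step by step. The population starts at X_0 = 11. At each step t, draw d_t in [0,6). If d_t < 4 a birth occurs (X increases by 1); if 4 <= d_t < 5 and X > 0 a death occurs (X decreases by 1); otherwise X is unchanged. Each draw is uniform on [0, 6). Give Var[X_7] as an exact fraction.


X can drop by at most 1 per step and X_0 = 11 > T = 7, so X_t >= 11 − t >= 4 > 0 for every t <= 7: the floor at 0 (the 'and X > 0' condition) never binds. Hence X_7 = X_0 + Σ_{t<7} Y_t with i.i.d. increments Y_t = y(d_t) ∈ {+1, −1, 0}.
Outcome values over d=0..5: [1, 1, 1, 1, -1, 0]
Σy = 3, Σy² = 5, M = 6
μ = 3/6 = 1/2,  σ² = 5/6 − (1/2)² = 7/12
Independent increments: Var[X_7] = 7·σ² = 7·(7/12) = 49/12

49/12


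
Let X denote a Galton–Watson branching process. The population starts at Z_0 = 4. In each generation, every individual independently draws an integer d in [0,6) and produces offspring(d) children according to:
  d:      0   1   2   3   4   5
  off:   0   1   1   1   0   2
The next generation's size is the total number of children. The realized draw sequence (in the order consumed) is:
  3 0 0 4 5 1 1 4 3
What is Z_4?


gen 0: Z_0=4, draws=[3, 0, 0, 4], offspring=[1, 0, 0, 0], Z_1=1
gen 1: Z_1=1, draws=[5], offspring=[2], Z_2=2
gen 2: Z_2=2, draws=[1, 1], offspring=[1, 1], Z_3=2
gen 3: Z_3=2, draws=[4, 3], offspring=[0, 1], Z_4=1

1


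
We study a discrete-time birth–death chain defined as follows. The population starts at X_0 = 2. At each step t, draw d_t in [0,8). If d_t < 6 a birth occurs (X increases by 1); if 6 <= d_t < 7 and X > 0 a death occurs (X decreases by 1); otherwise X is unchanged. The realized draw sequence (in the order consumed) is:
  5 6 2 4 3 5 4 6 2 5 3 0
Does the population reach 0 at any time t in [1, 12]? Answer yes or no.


t=0: X=2, d=5 → birth, X_1=3
t=1: X=3, d=6 → death, X_2=2
t=2: X=2, d=2 → birth, X_3=3
t=3: X=3, d=4 → birth, X_4=4
t=4: X=4, d=3 → birth, X_5=5
t=5: X=5, d=5 → birth, X_6=6
t=6: X=6, d=4 → birth, X_7=7
t=7: X=7, d=6 → death, X_8=6
t=8: X=6, d=2 → birth, X_9=7
t=9: X=7, d=5 → birth, X_10=8
t=10: X=8, d=3 → birth, X_11=9
t=11: X=9, d=0 → birth, X_12=10

no


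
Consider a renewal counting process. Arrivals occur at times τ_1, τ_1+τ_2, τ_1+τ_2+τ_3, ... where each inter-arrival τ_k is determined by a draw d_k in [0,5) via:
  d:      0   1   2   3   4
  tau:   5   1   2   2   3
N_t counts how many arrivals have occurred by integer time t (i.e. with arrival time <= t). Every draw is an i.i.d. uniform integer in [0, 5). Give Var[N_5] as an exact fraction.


Inter-arrival values over d=0..4: [5, 1, 2, 2, 3]
Each d has probability 1/5, so the pmf of τ is: f(1) = 1/5, f(2) = 2/5, f(3) = 1/5, f(5) = 1/5
Let p_n(j) = P(N_n = j), with p_0 = [1]. Condition on τ_1: p_n(0) = P(τ > n), and for j >= 1, p_n(j) = Σ_{k<=n} f(k)·p_{n−k}(j−1)
p_1 = [4/5, 1/5]  (j = 0..1)
p_2 = [2/5, 14/25, 1/25]  (j = 0..2)
p_3 = [1/5, 3/5, 24/125, 1/125]  (j = 0..3)
p_4 = [1/5, 9/25, 48/125, 34/625, 1/625]  (j = 0..4)
p_5 = [0, 2/5, 53/125, 101/625, 44/3125, 1/3125]  (j = 0..5)
E[N_5] = Σ j·p_5(j) = 5596/3125;  E[N_5²] = Σ j²·p_5(j) = 11824/3125
Var[N_5] = 11824/3125 − (5596/3125)² = 5634784/9765625

5634784/9765625


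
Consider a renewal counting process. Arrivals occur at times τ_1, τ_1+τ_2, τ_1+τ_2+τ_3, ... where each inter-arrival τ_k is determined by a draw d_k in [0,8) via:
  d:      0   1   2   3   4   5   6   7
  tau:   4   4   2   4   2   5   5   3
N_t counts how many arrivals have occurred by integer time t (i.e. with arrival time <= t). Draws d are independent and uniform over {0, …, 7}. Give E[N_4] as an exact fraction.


Inter-arrival values over d=0..7: [4, 4, 2, 4, 2, 5, 5, 3]
Each d has probability 1/8, so the pmf of τ is: f(2) = 1/4, f(3) = 1/8, f(4) = 3/8, f(5) = 1/4
Renewal equation for m(n) = E[N_n]: condition on τ_1 = k (if k <= n, one arrival plus a fresh copy on the remaining n−k steps): m(n) = F(n) + Σ_{k<=n} f(k)·m(n−k), where F(n) = P(τ <= n) and m(0) = 0
m(1) = F(1) = 0
m(2) = F(2) = 1/4
m(3) = F(3) = 3/8
m(4) = F(4) + f(2)·m(2) = 3/4 + 1/4·1/4 = 13/16
E[N_4] = m(4) = 13/16

13/16


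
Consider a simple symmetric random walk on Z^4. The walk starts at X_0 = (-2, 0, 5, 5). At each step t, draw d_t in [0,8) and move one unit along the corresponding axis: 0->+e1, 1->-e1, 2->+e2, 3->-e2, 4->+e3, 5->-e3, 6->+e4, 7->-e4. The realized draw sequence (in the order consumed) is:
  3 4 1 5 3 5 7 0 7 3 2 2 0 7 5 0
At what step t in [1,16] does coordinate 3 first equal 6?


2

t=0: X=(-2, 0, 5, 5), d=3 → -e2, X_1=(-2, -1, 5, 5)
t=1: X=(-2, -1, 5, 5), d=4 → +e3, X_2=(-2, -1, 6, 5)
t=2: X=(-2, -1, 6, 5), d=1 → -e1, X_3=(-3, -1, 6, 5)
t=3: X=(-3, -1, 6, 5), d=5 → -e3, X_4=(-3, -1, 5, 5)
t=4: X=(-3, -1, 5, 5), d=3 → -e2, X_5=(-3, -2, 5, 5)
t=5: X=(-3, -2, 5, 5), d=5 → -e3, X_6=(-3, -2, 4, 5)
t=6: X=(-3, -2, 4, 5), d=7 → -e4, X_7=(-3, -2, 4, 4)
t=7: X=(-3, -2, 4, 4), d=0 → +e1, X_8=(-2, -2, 4, 4)
t=8: X=(-2, -2, 4, 4), d=7 → -e4, X_9=(-2, -2, 4, 3)
t=9: X=(-2, -2, 4, 3), d=3 → -e2, X_10=(-2, -3, 4, 3)
t=10: X=(-2, -3, 4, 3), d=2 → +e2, X_11=(-2, -2, 4, 3)
t=11: X=(-2, -2, 4, 3), d=2 → +e2, X_12=(-2, -1, 4, 3)
t=12: X=(-2, -1, 4, 3), d=0 → +e1, X_13=(-1, -1, 4, 3)
t=13: X=(-1, -1, 4, 3), d=7 → -e4, X_14=(-1, -1, 4, 2)
t=14: X=(-1, -1, 4, 2), d=5 → -e3, X_15=(-1, -1, 3, 2)
t=15: X=(-1, -1, 3, 2), d=0 → +e1, X_16=(0, -1, 3, 2)


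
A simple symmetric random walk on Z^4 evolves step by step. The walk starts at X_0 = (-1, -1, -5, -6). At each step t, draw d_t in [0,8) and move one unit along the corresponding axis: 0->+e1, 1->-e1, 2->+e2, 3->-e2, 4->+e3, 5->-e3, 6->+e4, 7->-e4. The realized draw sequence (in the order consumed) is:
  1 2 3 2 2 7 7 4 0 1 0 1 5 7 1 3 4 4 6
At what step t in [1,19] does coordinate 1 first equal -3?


15

t=0: X=(-1, -1, -5, -6), d=1 → -e1, X_1=(-2, -1, -5, -6)
t=1: X=(-2, -1, -5, -6), d=2 → +e2, X_2=(-2, 0, -5, -6)
t=2: X=(-2, 0, -5, -6), d=3 → -e2, X_3=(-2, -1, -5, -6)
t=3: X=(-2, -1, -5, -6), d=2 → +e2, X_4=(-2, 0, -5, -6)
t=4: X=(-2, 0, -5, -6), d=2 → +e2, X_5=(-2, 1, -5, -6)
t=5: X=(-2, 1, -5, -6), d=7 → -e4, X_6=(-2, 1, -5, -7)
t=6: X=(-2, 1, -5, -7), d=7 → -e4, X_7=(-2, 1, -5, -8)
t=7: X=(-2, 1, -5, -8), d=4 → +e3, X_8=(-2, 1, -4, -8)
t=8: X=(-2, 1, -4, -8), d=0 → +e1, X_9=(-1, 1, -4, -8)
t=9: X=(-1, 1, -4, -8), d=1 → -e1, X_10=(-2, 1, -4, -8)
t=10: X=(-2, 1, -4, -8), d=0 → +e1, X_11=(-1, 1, -4, -8)
t=11: X=(-1, 1, -4, -8), d=1 → -e1, X_12=(-2, 1, -4, -8)
t=12: X=(-2, 1, -4, -8), d=5 → -e3, X_13=(-2, 1, -5, -8)
t=13: X=(-2, 1, -5, -8), d=7 → -e4, X_14=(-2, 1, -5, -9)
t=14: X=(-2, 1, -5, -9), d=1 → -e1, X_15=(-3, 1, -5, -9)
t=15: X=(-3, 1, -5, -9), d=3 → -e2, X_16=(-3, 0, -5, -9)
t=16: X=(-3, 0, -5, -9), d=4 → +e3, X_17=(-3, 0, -4, -9)
t=17: X=(-3, 0, -4, -9), d=4 → +e3, X_18=(-3, 0, -3, -9)
t=18: X=(-3, 0, -3, -9), d=6 → +e4, X_19=(-3, 0, -3, -8)


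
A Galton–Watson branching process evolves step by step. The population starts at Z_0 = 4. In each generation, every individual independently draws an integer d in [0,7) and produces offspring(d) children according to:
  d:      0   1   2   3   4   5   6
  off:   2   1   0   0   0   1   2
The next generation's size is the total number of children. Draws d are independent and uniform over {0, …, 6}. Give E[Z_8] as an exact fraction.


6718464/5764801

Outcome values over d=0..6: [2, 1, 0, 0, 0, 1, 2]
Σy = 6, Σy² = 10, M = 7
μ = 6/7 = 6/7,  σ² = 10/7 − (6/7)² = 34/49
E[Z_0] = 4
E[Z_1] = 6/7·E[Z_0] = 24/7
E[Z_2] = 6/7·E[Z_1] = 144/49
E[Z_3] = 6/7·E[Z_2] = 864/343
E[Z_4] = 6/7·E[Z_3] = 5184/2401
E[Z_5] = 6/7·E[Z_4] = 31104/16807
E[Z_6] = 6/7·E[Z_5] = 186624/117649
E[Z_7] = 6/7·E[Z_6] = 1119744/823543
E[Z_8] = 6/7·E[Z_7] = 6718464/5764801


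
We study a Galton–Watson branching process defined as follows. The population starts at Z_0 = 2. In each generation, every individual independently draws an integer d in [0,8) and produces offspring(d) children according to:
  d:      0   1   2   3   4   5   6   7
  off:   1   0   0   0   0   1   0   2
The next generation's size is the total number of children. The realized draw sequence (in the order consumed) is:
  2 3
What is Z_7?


gen 0: Z_0=2, draws=[2, 3], offspring=[0, 0], Z_1=0
gen 1: Z_1=0, draws=[], offspring=[], Z_2=0
gen 2: Z_2=0, draws=[], offspring=[], Z_3=0
gen 3: Z_3=0, draws=[], offspring=[], Z_4=0
gen 4: Z_4=0, draws=[], offspring=[], Z_5=0
gen 5: Z_5=0, draws=[], offspring=[], Z_6=0
gen 6: Z_6=0, draws=[], offspring=[], Z_7=0

0


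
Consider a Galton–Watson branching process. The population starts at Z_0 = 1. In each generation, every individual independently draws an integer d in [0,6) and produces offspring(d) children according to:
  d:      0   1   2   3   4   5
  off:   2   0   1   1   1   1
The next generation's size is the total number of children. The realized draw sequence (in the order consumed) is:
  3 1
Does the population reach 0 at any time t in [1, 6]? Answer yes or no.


yes

gen 0: Z_0=1, draws=[3], offspring=[1], Z_1=1
gen 1: Z_1=1, draws=[1], offspring=[0], Z_2=0
gen 2: Z_2=0, draws=[], offspring=[], Z_3=0
gen 3: Z_3=0, draws=[], offspring=[], Z_4=0
gen 4: Z_4=0, draws=[], offspring=[], Z_5=0
gen 5: Z_5=0, draws=[], offspring=[], Z_6=0


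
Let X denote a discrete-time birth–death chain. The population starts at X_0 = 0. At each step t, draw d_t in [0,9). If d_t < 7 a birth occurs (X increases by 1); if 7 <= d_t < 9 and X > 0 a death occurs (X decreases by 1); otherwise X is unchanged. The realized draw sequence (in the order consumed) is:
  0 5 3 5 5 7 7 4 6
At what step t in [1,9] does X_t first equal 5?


5

t=0: X=0, d=0 → birth, X_1=1
t=1: X=1, d=5 → birth, X_2=2
t=2: X=2, d=3 → birth, X_3=3
t=3: X=3, d=5 → birth, X_4=4
t=4: X=4, d=5 → birth, X_5=5
t=5: X=5, d=7 → death, X_6=4
t=6: X=4, d=7 → death, X_7=3
t=7: X=3, d=4 → birth, X_8=4
t=8: X=4, d=6 → birth, X_9=5


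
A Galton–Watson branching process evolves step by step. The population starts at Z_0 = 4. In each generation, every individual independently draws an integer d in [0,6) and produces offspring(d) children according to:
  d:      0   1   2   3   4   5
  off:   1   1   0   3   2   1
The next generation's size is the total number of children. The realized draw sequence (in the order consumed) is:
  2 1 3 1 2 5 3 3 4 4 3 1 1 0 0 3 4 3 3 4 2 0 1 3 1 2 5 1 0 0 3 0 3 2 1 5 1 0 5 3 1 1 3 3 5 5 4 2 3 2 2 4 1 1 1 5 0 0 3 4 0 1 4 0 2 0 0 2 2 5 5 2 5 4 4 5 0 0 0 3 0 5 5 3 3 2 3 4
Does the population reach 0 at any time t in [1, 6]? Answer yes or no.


no

gen 0: Z_0=4, draws=[2, 1, 3, 1], offspring=[0, 1, 3, 1], Z_1=5
gen 1: Z_1=5, draws=[2, 5, 3, 3, 4], offspring=[0, 1, 3, 3, 2], Z_2=9
gen 2: Z_2=9, draws=[4, 3, 1, 1, 0, 0, 3, 4, 3], offspring=[2, 3, 1, 1, 1, 1, 3, 2, 3], Z_3=17
gen 3: Z_3=17, draws=[3, 4, 2, 0, 1, 3, 1, 2, 5, 1, 0, 0, 3, 0, 3, 2, 1], offspring=[3, 2, 0, 1, 1, 3, 1, 0, 1, 1, 1, 1, 3, 1, 3, 0, 1], Z_4=23
gen 4: Z_4=23, draws=[5, 1, 0, 5, 3, 1, 1, 3, 3, 5, 5, 4, 2, 3, 2, 2, 4, 1, 1, 1, 5, 0, 0], offspring=[1, 1, 1, 1, 3, 1, 1, 3, 3, 1, 1, 2, 0, 3, 0, 0, 2, 1, 1, 1, 1, 1, 1], Z_5=30
gen 5: Z_5=30, draws=[3, 4, 0, 1, 4, 0, 2, 0, 0, 2, 2, 5, 5, 2, 5, 4, 4, 5, 0, 0, 0, 3, 0, 5, 5, 3, 3, 2, 3, 4], offspring=[3, 2, 1, 1, 2, 1, 0, 1, 1, 0, 0, 1, 1, 0, 1, 2, 2, 1, 1, 1, 1, 3, 1, 1, 1, 3, 3, 0, 3, 2], Z_6=40


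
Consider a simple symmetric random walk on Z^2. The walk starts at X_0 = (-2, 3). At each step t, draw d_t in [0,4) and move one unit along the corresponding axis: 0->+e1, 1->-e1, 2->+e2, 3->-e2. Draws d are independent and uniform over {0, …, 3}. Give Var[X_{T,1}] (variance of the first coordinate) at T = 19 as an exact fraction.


Outcome values over d=0..3: [1, -1, 0, 0]
Σy = 0, Σy² = 2, M = 4
μ = 0/4 = 0,  σ² = 2/4 − (0)² = 1/2
Independent increments: Var[X_19] = 19·σ² = 19·(1/2) = 19/2

19/2


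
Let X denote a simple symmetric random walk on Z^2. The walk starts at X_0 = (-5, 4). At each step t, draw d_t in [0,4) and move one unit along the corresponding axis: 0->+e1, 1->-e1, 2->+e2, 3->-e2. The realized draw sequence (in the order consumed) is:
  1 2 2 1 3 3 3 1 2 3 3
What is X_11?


t=0: X=(-5, 4), d=1 → -e1, X_1=(-6, 4)
t=1: X=(-6, 4), d=2 → +e2, X_2=(-6, 5)
t=2: X=(-6, 5), d=2 → +e2, X_3=(-6, 6)
t=3: X=(-6, 6), d=1 → -e1, X_4=(-7, 6)
t=4: X=(-7, 6), d=3 → -e2, X_5=(-7, 5)
t=5: X=(-7, 5), d=3 → -e2, X_6=(-7, 4)
t=6: X=(-7, 4), d=3 → -e2, X_7=(-7, 3)
t=7: X=(-7, 3), d=1 → -e1, X_8=(-8, 3)
t=8: X=(-8, 3), d=2 → +e2, X_9=(-8, 4)
t=9: X=(-8, 4), d=3 → -e2, X_10=(-8, 3)
t=10: X=(-8, 3), d=3 → -e2, X_11=(-8, 2)

(-8, 2)


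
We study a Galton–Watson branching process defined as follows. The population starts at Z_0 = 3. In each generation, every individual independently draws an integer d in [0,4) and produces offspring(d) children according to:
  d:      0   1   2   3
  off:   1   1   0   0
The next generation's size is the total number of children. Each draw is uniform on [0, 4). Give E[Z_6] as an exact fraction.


Outcome values over d=0..3: [1, 1, 0, 0]
Σy = 2, Σy² = 2, M = 4
μ = 2/4 = 1/2,  σ² = 2/4 − (1/2)² = 1/4
E[Z_0] = 3
E[Z_1] = 1/2·E[Z_0] = 3/2
E[Z_2] = 1/2·E[Z_1] = 3/4
E[Z_3] = 1/2·E[Z_2] = 3/8
E[Z_4] = 1/2·E[Z_3] = 3/16
E[Z_5] = 1/2·E[Z_4] = 3/32
E[Z_6] = 1/2·E[Z_5] = 3/64

3/64


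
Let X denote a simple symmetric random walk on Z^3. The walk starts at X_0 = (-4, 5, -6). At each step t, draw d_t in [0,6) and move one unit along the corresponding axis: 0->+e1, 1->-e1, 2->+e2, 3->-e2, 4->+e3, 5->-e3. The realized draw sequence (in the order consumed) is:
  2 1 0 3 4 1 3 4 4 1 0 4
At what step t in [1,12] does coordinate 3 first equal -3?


t=0: X=(-4, 5, -6), d=2 → +e2, X_1=(-4, 6, -6)
t=1: X=(-4, 6, -6), d=1 → -e1, X_2=(-5, 6, -6)
t=2: X=(-5, 6, -6), d=0 → +e1, X_3=(-4, 6, -6)
t=3: X=(-4, 6, -6), d=3 → -e2, X_4=(-4, 5, -6)
t=4: X=(-4, 5, -6), d=4 → +e3, X_5=(-4, 5, -5)
t=5: X=(-4, 5, -5), d=1 → -e1, X_6=(-5, 5, -5)
t=6: X=(-5, 5, -5), d=3 → -e2, X_7=(-5, 4, -5)
t=7: X=(-5, 4, -5), d=4 → +e3, X_8=(-5, 4, -4)
t=8: X=(-5, 4, -4), d=4 → +e3, X_9=(-5, 4, -3)
t=9: X=(-5, 4, -3), d=1 → -e1, X_10=(-6, 4, -3)
t=10: X=(-6, 4, -3), d=0 → +e1, X_11=(-5, 4, -3)
t=11: X=(-5, 4, -3), d=4 → +e3, X_12=(-5, 4, -2)

9


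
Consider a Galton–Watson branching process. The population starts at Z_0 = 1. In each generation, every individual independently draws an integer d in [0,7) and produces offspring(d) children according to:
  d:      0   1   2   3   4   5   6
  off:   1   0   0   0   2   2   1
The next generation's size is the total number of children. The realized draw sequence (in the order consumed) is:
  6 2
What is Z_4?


0

gen 0: Z_0=1, draws=[6], offspring=[1], Z_1=1
gen 1: Z_1=1, draws=[2], offspring=[0], Z_2=0
gen 2: Z_2=0, draws=[], offspring=[], Z_3=0
gen 3: Z_3=0, draws=[], offspring=[], Z_4=0


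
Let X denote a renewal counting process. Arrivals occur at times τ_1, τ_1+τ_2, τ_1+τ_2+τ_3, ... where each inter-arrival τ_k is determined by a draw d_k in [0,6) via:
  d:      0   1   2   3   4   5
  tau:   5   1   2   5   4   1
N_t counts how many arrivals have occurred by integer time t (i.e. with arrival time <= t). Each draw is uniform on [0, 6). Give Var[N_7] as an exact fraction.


298930943/306110016

Inter-arrival values over d=0..5: [5, 1, 2, 5, 4, 1]
Each d has probability 1/6, so the pmf of τ is: f(1) = 1/3, f(2) = 1/6, f(4) = 1/6, f(5) = 1/3
Let p_n(j) = P(N_n = j), with p_0 = [1]. Condition on τ_1: p_n(0) = P(τ > n), and for j >= 1, p_n(j) = Σ_{k<=n} f(k)·p_{n−k}(j−1)
p_1 = [2/3, 1/3]  (j = 0..1)
p_2 = [1/2, 7/18, 1/9]  (j = 0..2)
p_3 = [1/2, 5/18, 5/27, 1/27]  (j = 0..3)
p_4 = [1/3, 5/12, 17/108, 13/162, 1/81]  (j = 0..4)
p_5 = [0, 23/36, 13/54, 1/12, 8/243, 1/243]  (j = 0..5)
p_6 = [0, 13/36, 11/24, 1/8, 10/243, 19/1458, 1/729]  (j = 0..6)
p_7 = [0, 1/4, 29/72, 169/648, 5/81, 14/729, 11/2187, 1/2187]  (j = 0..7)
E[N_7] = Σ j·p_7(j) = 38741/17496;  E[N_7²] = Σ j²·p_7(j) = 102869/17496
Var[N_7] = 102869/17496 − (38741/17496)² = 298930943/306110016


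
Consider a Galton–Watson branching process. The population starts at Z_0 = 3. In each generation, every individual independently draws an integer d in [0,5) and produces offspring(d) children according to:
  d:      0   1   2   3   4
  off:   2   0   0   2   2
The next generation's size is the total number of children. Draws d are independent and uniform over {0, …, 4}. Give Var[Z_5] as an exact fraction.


433994112/9765625

Outcome values over d=0..4: [2, 0, 0, 2, 2]
Σy = 6, Σy² = 12, M = 5
μ = 6/5 = 6/5,  σ² = 12/5 − (6/5)² = 24/25
V_0 = 0, E_0 = 3
V_1 = 24/25·E_0 + (6/5)²·V_0 = 72/25;  E_1 = 18/5
V_2 = 24/25·E_1 + (6/5)²·V_1 = 4752/625;  E_2 = 108/25
V_3 = 24/25·E_2 + (6/5)²·V_2 = 235872/15625;  E_3 = 648/125
V_4 = 24/25·E_3 + (6/5)²·V_3 = 10435392/390625;  E_4 = 3888/625
V_5 = 24/25·E_4 + (6/5)²·V_4 = 433994112/9765625;  E_5 = 23328/3125


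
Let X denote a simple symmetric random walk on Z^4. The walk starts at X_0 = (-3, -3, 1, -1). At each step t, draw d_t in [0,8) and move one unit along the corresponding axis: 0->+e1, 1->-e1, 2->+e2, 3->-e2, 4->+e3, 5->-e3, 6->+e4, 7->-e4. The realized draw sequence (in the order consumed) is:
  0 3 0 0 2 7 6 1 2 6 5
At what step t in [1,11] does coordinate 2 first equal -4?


t=0: X=(-3, -3, 1, -1), d=0 → +e1, X_1=(-2, -3, 1, -1)
t=1: X=(-2, -3, 1, -1), d=3 → -e2, X_2=(-2, -4, 1, -1)
t=2: X=(-2, -4, 1, -1), d=0 → +e1, X_3=(-1, -4, 1, -1)
t=3: X=(-1, -4, 1, -1), d=0 → +e1, X_4=(0, -4, 1, -1)
t=4: X=(0, -4, 1, -1), d=2 → +e2, X_5=(0, -3, 1, -1)
t=5: X=(0, -3, 1, -1), d=7 → -e4, X_6=(0, -3, 1, -2)
t=6: X=(0, -3, 1, -2), d=6 → +e4, X_7=(0, -3, 1, -1)
t=7: X=(0, -3, 1, -1), d=1 → -e1, X_8=(-1, -3, 1, -1)
t=8: X=(-1, -3, 1, -1), d=2 → +e2, X_9=(-1, -2, 1, -1)
t=9: X=(-1, -2, 1, -1), d=6 → +e4, X_10=(-1, -2, 1, 0)
t=10: X=(-1, -2, 1, 0), d=5 → -e3, X_11=(-1, -2, 0, 0)

2


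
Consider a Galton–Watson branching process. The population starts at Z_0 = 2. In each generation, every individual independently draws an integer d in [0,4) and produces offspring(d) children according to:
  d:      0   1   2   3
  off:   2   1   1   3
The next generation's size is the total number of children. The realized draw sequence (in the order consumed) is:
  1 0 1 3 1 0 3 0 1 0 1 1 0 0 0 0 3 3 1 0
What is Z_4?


gen 0: Z_0=2, draws=[1, 0], offspring=[1, 2], Z_1=3
gen 1: Z_1=3, draws=[1, 3, 1], offspring=[1, 3, 1], Z_2=5
gen 2: Z_2=5, draws=[0, 3, 0, 1, 0], offspring=[2, 3, 2, 1, 2], Z_3=10
gen 3: Z_3=10, draws=[1, 1, 0, 0, 0, 0, 3, 3, 1, 0], offspring=[1, 1, 2, 2, 2, 2, 3, 3, 1, 2], Z_4=19

19


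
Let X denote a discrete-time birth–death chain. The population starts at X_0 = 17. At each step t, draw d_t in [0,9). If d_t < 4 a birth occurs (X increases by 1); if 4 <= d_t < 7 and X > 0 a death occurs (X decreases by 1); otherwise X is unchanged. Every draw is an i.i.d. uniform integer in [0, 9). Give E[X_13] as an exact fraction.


166/9

X can drop by at most 1 per step and X_0 = 17 > T = 13, so X_t >= 17 − t >= 4 > 0 for every t <= 13: the floor at 0 (the 'and X > 0' condition) never binds. Hence X_13 = X_0 + Σ_{t<13} Y_t with i.i.d. increments Y_t = y(d_t) ∈ {+1, −1, 0}.
Outcome values over d=0..8: [1, 1, 1, 1, -1, -1, -1, 0, 0]
Σy = 1, Σy² = 7, M = 9
μ = 1/9 = 1/9,  σ² = 7/9 − (1/9)² = 62/81
E[X_13] = 17 + 13·(1/9) = 166/9
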